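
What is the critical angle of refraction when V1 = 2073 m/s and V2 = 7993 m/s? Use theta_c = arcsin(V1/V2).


V1/V2 = 2073/7993 = 0.259352
theta_c = arcsin(0.259352) = 15.0316 degrees

15.0316


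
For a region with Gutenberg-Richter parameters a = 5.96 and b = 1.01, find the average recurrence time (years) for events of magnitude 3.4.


log10(N) = 5.96 - 1.01*3.4 = 2.526
N = 10^2.526 = 335.737614
T = 1/N = 1/335.737614 = 0.003 years

0.003


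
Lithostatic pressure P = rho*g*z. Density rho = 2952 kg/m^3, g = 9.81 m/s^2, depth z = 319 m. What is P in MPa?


P = rho * g * z / 1e6
= 2952 * 9.81 * 319 / 1e6
= 9237959.28 / 1e6
= 9.238 MPa

9.238


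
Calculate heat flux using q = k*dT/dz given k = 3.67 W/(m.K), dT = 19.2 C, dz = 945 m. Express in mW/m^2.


q = k * dT / dz * 1000
= 3.67 * 19.2 / 945 * 1000
= 0.074565 * 1000
= 74.5651 mW/m^2

74.5651


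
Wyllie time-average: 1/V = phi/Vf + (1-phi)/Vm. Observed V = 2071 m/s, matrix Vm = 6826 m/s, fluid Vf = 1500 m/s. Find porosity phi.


1/V - 1/Vm = 1/2071 - 1/6826 = 0.00033636
1/Vf - 1/Vm = 1/1500 - 1/6826 = 0.00052017
phi = 0.00033636 / 0.00052017 = 0.6466

0.6466


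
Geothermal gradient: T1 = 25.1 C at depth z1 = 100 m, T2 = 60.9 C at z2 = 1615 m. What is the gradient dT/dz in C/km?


dT = 60.9 - 25.1 = 35.8 C
dz = 1615 - 100 = 1515 m
gradient = dT/dz * 1000 = 35.8/1515 * 1000 = 23.6304 C/km

23.6304


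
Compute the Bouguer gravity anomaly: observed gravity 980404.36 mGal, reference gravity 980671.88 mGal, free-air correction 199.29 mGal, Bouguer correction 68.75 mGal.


BA = g_obs - g_ref + FAC - BC
= 980404.36 - 980671.88 + 199.29 - 68.75
= -136.98 mGal

-136.98


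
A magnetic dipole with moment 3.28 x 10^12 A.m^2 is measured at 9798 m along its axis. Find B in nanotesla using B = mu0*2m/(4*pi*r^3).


m = 3.28 x 10^12 = 3280000000000 A.m^2
2m = 6560000000000 A.m^2
r^3 = 9798^3 = 940615877592
B = (4pi*10^-7) * 6560000000000 / (4*pi * 940615877592) * 1e9
= 8243539.12302 / 11820127723571.77 * 1e9
= 697.4154 nT

697.4154


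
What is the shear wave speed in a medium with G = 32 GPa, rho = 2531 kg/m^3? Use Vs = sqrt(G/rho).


Convert G to Pa: G = 32e9 Pa
Compute G/rho = 32e9 / 2531 = 12643224.0221
Vs = sqrt(12643224.0221) = 3555.73 m/s

3555.73


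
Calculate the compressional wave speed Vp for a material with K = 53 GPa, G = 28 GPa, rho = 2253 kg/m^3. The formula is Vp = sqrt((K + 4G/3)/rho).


First compute the effective modulus:
K + 4G/3 = 53e9 + 4*28e9/3 = 90333333333.33 Pa
Then divide by density:
90333333333.33 / 2253 = 40094688.5634 Pa/(kg/m^3)
Take the square root:
Vp = sqrt(40094688.5634) = 6332.04 m/s

6332.04


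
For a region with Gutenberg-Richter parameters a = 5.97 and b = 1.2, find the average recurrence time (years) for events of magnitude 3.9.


log10(N) = 5.97 - 1.2*3.9 = 1.29
N = 10^1.29 = 19.498446
T = 1/N = 1/19.498446 = 0.0513 years

0.0513


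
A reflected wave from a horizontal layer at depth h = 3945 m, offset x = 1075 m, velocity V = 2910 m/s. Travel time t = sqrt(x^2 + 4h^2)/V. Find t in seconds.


x^2 + 4h^2 = 1075^2 + 4*3945^2 = 1155625 + 62252100 = 63407725
sqrt(63407725) = 7962.8968
t = 7962.8968 / 2910 = 2.7364 s

2.7364


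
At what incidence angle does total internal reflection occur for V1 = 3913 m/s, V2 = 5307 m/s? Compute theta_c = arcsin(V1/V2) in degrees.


V1/V2 = 3913/5307 = 0.737328
theta_c = arcsin(0.737328) = 47.5043 degrees

47.5043


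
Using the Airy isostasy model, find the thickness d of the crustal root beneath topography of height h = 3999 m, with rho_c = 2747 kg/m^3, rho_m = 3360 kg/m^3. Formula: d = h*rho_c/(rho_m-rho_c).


rho_m - rho_c = 3360 - 2747 = 613
d = 3999 * 2747 / 613
= 10985253 / 613
= 17920.48 m

17920.48


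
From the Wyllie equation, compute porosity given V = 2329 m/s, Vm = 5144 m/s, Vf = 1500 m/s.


1/V - 1/Vm = 1/2329 - 1/5144 = 0.00023497
1/Vf - 1/Vm = 1/1500 - 1/5144 = 0.00047227
phi = 0.00023497 / 0.00047227 = 0.4975

0.4975


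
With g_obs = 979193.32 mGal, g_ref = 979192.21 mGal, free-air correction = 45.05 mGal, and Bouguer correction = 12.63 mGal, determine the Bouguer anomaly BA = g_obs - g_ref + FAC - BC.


BA = g_obs - g_ref + FAC - BC
= 979193.32 - 979192.21 + 45.05 - 12.63
= 33.53 mGal

33.53


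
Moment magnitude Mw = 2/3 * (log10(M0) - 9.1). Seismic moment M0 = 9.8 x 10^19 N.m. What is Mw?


log10(M0) = log10(9.8 x 10^19) = 19.9912
Mw = 2/3 * (19.9912 - 9.1)
= 2/3 * 10.8912
= 7.26

7.26


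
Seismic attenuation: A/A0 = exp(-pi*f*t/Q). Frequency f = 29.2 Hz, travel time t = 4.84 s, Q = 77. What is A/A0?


pi*f*t/Q = pi*29.2*4.84/77 = 5.766169
A/A0 = exp(-5.766169) = 0.003132

0.003132


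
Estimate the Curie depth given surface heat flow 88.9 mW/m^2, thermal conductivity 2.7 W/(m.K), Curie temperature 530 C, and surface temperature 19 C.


T_Curie - T_surf = 530 - 19 = 511 C
Convert q to W/m^2: 88.9 mW/m^2 = 0.0889 W/m^2
d = 511 * 2.7 / 0.0889 = 15519.69 m

15519.69


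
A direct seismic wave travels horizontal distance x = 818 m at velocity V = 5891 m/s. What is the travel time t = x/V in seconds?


t = x / V
= 818 / 5891
= 0.1389 s

0.1389


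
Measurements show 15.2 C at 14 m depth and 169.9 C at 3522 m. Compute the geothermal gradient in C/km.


dT = 169.9 - 15.2 = 154.7 C
dz = 3522 - 14 = 3508 m
gradient = dT/dz * 1000 = 154.7/3508 * 1000 = 44.0992 C/km

44.0992


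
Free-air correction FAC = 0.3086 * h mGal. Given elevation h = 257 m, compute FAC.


FAC = 0.3086 * h
= 0.3086 * 257
= 79.3102 mGal

79.3102


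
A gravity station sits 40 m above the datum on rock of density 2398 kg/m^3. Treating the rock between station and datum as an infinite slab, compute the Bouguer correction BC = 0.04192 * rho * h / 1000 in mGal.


BC = 0.04192 * rho * h / 1000
= 0.04192 * 2398 * 40 / 1000
= 4.021 mGal

4.021


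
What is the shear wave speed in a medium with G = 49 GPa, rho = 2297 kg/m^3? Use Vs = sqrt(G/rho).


Convert G to Pa: G = 49e9 Pa
Compute G/rho = 49e9 / 2297 = 21332172.3988
Vs = sqrt(21332172.3988) = 4618.68 m/s

4618.68


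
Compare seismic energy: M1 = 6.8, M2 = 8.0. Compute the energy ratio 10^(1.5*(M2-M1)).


M2 - M1 = 8.0 - 6.8 = 1.2
1.5 * 1.2 = 1.8
ratio = 10^1.8 = 63.1

63.1


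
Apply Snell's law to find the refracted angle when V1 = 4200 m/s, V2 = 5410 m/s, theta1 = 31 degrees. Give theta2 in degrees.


sin(theta1) = sin(31 deg) = 0.515038
sin(theta2) = V2/V1 * sin(theta1) = 5410/4200 * 0.515038 = 0.663418
theta2 = arcsin(0.663418) = 41.5611 degrees

41.5611


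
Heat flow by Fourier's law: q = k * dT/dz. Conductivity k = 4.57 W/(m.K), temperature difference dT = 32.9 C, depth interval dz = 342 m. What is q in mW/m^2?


q = k * dT / dz * 1000
= 4.57 * 32.9 / 342 * 1000
= 0.439629 * 1000
= 439.6287 mW/m^2

439.6287


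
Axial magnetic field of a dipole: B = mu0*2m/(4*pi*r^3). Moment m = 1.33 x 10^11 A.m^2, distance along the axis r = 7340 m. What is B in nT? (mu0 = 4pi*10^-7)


m = 1.33 x 10^11 = 133000000000 A.m^2
2m = 266000000000 A.m^2
r^3 = 7340^3 = 395446904000
B = (4pi*10^-7) * 266000000000 / (4*pi * 395446904000) * 1e9
= 334265.458342 / 4969332353964.91 * 1e9
= 67.2657 nT

67.2657


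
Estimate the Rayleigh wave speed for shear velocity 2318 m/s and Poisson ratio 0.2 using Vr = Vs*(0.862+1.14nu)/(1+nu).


Numerator factor = 0.862 + 1.14*0.2 = 1.09
Denominator = 1 + 0.2 = 1.2
Vr = 2318 * 1.09 / 1.2 = 2105.52 m/s

2105.52


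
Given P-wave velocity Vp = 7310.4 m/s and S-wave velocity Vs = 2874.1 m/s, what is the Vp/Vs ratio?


Vp/Vs = 7310.4 / 2874.1
= 2.5435

2.5435


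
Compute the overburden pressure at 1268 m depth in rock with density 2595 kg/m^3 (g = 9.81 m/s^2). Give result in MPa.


P = rho * g * z / 1e6
= 2595 * 9.81 * 1268 / 1e6
= 32279412.6 / 1e6
= 32.2794 MPa

32.2794


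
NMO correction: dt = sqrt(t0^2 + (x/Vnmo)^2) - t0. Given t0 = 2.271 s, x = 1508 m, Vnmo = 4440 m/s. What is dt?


x/Vnmo = 1508/4440 = 0.33964
(x/Vnmo)^2 = 0.115355
t0^2 = 5.157441
sqrt(5.157441 + 0.115355) = 2.296257
dt = 2.296257 - 2.271 = 0.025257

0.025257


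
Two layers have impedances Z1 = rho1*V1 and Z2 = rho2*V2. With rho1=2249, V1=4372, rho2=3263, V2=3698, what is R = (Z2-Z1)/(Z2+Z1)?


Z1 = 2249 * 4372 = 9832628
Z2 = 3263 * 3698 = 12066574
R = (12066574 - 9832628) / (12066574 + 9832628) = 2233946 / 21899202 = 0.102

0.102


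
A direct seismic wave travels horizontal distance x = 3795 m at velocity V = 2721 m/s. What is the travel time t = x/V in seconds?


t = x / V
= 3795 / 2721
= 1.3947 s

1.3947


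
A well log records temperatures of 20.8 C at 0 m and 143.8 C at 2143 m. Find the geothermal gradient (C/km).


dT = 143.8 - 20.8 = 123.0 C
dz = 2143 - 0 = 2143 m
gradient = dT/dz * 1000 = 123.0/2143 * 1000 = 57.3962 C/km

57.3962


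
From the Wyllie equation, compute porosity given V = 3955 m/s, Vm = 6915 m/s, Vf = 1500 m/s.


1/V - 1/Vm = 1/3955 - 1/6915 = 0.00010823
1/Vf - 1/Vm = 1/1500 - 1/6915 = 0.00052205
phi = 0.00010823 / 0.00052205 = 0.2073

0.2073


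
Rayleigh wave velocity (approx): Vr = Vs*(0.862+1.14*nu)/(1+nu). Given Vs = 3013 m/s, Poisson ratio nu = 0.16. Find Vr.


Numerator factor = 0.862 + 1.14*0.16 = 1.0444
Denominator = 1 + 0.16 = 1.16
Vr = 3013 * 1.0444 / 1.16 = 2712.74 m/s

2712.74


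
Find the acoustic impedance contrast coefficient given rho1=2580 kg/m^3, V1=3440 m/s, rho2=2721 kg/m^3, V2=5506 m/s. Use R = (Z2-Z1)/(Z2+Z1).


Z1 = 2580 * 3440 = 8875200
Z2 = 2721 * 5506 = 14981826
R = (14981826 - 8875200) / (14981826 + 8875200) = 6106626 / 23857026 = 0.256

0.256


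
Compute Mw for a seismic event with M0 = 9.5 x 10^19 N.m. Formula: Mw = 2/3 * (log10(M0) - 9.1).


log10(M0) = log10(9.5 x 10^19) = 19.9777
Mw = 2/3 * (19.9777 - 9.1)
= 2/3 * 10.8777
= 7.25

7.25


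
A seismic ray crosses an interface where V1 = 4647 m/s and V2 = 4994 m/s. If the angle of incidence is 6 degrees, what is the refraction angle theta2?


sin(theta1) = sin(6 deg) = 0.104528
sin(theta2) = V2/V1 * sin(theta1) = 4994/4647 * 0.104528 = 0.112334
theta2 = arcsin(0.112334) = 6.4499 degrees

6.4499


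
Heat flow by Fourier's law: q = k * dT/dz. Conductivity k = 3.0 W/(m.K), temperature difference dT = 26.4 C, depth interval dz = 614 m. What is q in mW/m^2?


q = k * dT / dz * 1000
= 3.0 * 26.4 / 614 * 1000
= 0.12899 * 1000
= 128.9902 mW/m^2

128.9902


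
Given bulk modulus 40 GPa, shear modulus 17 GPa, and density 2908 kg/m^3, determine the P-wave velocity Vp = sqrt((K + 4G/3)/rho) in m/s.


First compute the effective modulus:
K + 4G/3 = 40e9 + 4*17e9/3 = 62666666666.67 Pa
Then divide by density:
62666666666.67 / 2908 = 21549747.8221 Pa/(kg/m^3)
Take the square root:
Vp = sqrt(21549747.8221) = 4642.17 m/s

4642.17


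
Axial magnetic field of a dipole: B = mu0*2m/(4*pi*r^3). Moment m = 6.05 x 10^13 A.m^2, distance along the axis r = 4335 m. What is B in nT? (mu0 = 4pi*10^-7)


m = 6.05 x 10^13 = 60500000000000 A.m^2
2m = 121000000000000 A.m^2
r^3 = 4335^3 = 81464295375
B = (4pi*10^-7) * 121000000000000 / (4*pi * 81464295375) * 1e9
= 152053084.433746 / 1023710527519.88 * 1e9
= 148531.3283 nT

148531.3283


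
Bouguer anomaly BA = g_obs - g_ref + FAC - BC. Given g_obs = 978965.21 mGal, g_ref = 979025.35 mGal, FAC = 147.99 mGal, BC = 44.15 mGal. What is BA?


BA = g_obs - g_ref + FAC - BC
= 978965.21 - 979025.35 + 147.99 - 44.15
= 43.7 mGal

43.7


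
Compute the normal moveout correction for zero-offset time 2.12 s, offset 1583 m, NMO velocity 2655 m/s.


x/Vnmo = 1583/2655 = 0.596234
(x/Vnmo)^2 = 0.355494
t0^2 = 4.4944
sqrt(4.4944 + 0.355494) = 2.202248
dt = 2.202248 - 2.12 = 0.082248

0.082248


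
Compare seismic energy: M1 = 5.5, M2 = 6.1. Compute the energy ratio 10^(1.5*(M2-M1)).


M2 - M1 = 6.1 - 5.5 = 0.6
1.5 * 0.6 = 0.9
ratio = 10^0.9 = 7.94

7.94


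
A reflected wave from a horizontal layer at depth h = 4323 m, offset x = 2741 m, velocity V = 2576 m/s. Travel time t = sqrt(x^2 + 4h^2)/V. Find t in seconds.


x^2 + 4h^2 = 2741^2 + 4*4323^2 = 7513081 + 74753316 = 82266397
sqrt(82266397) = 9070.0825
t = 9070.0825 / 2576 = 3.521 s

3.521


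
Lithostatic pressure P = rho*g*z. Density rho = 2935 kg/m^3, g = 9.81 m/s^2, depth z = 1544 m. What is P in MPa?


P = rho * g * z / 1e6
= 2935 * 9.81 * 1544 / 1e6
= 44455388.4 / 1e6
= 44.4554 MPa

44.4554


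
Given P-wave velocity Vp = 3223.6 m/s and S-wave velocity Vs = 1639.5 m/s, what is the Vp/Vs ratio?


Vp/Vs = 3223.6 / 1639.5
= 1.9662

1.9662


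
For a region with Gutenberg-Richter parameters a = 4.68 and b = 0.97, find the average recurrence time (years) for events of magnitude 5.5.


log10(N) = 4.68 - 0.97*5.5 = -0.655
N = 10^-0.655 = 0.221309
T = 1/N = 1/0.221309 = 4.5186 years

4.5186


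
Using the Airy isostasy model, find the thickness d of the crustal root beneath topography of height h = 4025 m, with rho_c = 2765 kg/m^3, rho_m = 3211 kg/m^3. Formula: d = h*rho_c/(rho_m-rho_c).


rho_m - rho_c = 3211 - 2765 = 446
d = 4025 * 2765 / 446
= 11129125 / 446
= 24953.2 m

24953.2


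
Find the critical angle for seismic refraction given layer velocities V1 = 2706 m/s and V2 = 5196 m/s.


V1/V2 = 2706/5196 = 0.520785
theta_c = arcsin(0.520785) = 31.3849 degrees

31.3849


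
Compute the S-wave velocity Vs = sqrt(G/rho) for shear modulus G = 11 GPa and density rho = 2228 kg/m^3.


Convert G to Pa: G = 11e9 Pa
Compute G/rho = 11e9 / 2228 = 4937163.3752
Vs = sqrt(4937163.3752) = 2221.97 m/s

2221.97


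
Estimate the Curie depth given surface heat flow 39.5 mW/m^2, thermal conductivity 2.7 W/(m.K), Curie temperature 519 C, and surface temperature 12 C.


T_Curie - T_surf = 519 - 12 = 507 C
Convert q to W/m^2: 39.5 mW/m^2 = 0.0395 W/m^2
d = 507 * 2.7 / 0.0395 = 34655.7 m

34655.7


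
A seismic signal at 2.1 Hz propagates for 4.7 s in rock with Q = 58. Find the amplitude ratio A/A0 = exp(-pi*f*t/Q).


pi*f*t/Q = pi*2.1*4.7/58 = 0.534612
A/A0 = exp(-0.534612) = 0.585896

0.585896


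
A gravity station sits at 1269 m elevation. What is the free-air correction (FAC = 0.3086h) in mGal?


FAC = 0.3086 * h
= 0.3086 * 1269
= 391.6134 mGal

391.6134


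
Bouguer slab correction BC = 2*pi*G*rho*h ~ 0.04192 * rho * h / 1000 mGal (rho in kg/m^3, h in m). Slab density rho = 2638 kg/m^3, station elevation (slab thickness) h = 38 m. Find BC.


BC = 0.04192 * rho * h / 1000
= 0.04192 * 2638 * 38 / 1000
= 4.2022 mGal

4.2022


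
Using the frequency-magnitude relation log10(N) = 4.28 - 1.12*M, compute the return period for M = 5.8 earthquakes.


log10(N) = 4.28 - 1.12*5.8 = -2.216
N = 10^-2.216 = 0.006081
T = 1/N = 1/0.006081 = 164.4372 years

164.4372


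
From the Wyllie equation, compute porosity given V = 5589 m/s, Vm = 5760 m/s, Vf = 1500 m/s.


1/V - 1/Vm = 1/5589 - 1/5760 = 5.31e-06
1/Vf - 1/Vm = 1/1500 - 1/5760 = 0.00049306
phi = 5.31e-06 / 0.00049306 = 0.0108

0.0108


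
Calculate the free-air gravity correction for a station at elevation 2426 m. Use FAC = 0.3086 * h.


FAC = 0.3086 * h
= 0.3086 * 2426
= 748.6636 mGal

748.6636


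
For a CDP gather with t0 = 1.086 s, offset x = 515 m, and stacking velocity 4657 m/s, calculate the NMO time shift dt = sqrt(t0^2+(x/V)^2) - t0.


x/Vnmo = 515/4657 = 0.110586
(x/Vnmo)^2 = 0.012229
t0^2 = 1.179396
sqrt(1.179396 + 0.012229) = 1.091616
dt = 1.091616 - 1.086 = 0.005616

0.005616


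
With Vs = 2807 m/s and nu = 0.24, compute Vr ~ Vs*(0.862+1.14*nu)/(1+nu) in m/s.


Numerator factor = 0.862 + 1.14*0.24 = 1.1356
Denominator = 1 + 0.24 = 1.24
Vr = 2807 * 1.1356 / 1.24 = 2570.67 m/s

2570.67


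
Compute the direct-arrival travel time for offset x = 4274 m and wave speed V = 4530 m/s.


t = x / V
= 4274 / 4530
= 0.9435 s

0.9435


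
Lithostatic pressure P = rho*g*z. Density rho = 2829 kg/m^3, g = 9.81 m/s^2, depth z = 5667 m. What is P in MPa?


P = rho * g * z / 1e6
= 2829 * 9.81 * 5667 / 1e6
= 157273360.83 / 1e6
= 157.2734 MPa

157.2734


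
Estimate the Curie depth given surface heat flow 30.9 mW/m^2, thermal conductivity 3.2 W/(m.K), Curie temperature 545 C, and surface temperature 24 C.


T_Curie - T_surf = 545 - 24 = 521 C
Convert q to W/m^2: 30.9 mW/m^2 = 0.0309 W/m^2
d = 521 * 3.2 / 0.0309 = 53954.69 m

53954.69


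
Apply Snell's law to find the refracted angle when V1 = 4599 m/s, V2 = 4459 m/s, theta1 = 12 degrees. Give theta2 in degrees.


sin(theta1) = sin(12 deg) = 0.207912
sin(theta2) = V2/V1 * sin(theta1) = 4459/4599 * 0.207912 = 0.201583
theta2 = arcsin(0.201583) = 11.6295 degrees

11.6295


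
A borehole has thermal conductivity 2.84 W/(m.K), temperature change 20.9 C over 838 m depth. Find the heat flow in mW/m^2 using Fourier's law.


q = k * dT / dz * 1000
= 2.84 * 20.9 / 838 * 1000
= 0.070831 * 1000
= 70.8305 mW/m^2

70.8305


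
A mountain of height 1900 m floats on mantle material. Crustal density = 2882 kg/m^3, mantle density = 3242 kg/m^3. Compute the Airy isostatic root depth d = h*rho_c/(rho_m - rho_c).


rho_m - rho_c = 3242 - 2882 = 360
d = 1900 * 2882 / 360
= 5475800 / 360
= 15210.56 m

15210.56


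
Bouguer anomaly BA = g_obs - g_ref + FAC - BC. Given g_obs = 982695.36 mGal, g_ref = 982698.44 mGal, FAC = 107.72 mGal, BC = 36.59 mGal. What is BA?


BA = g_obs - g_ref + FAC - BC
= 982695.36 - 982698.44 + 107.72 - 36.59
= 68.05 mGal

68.05


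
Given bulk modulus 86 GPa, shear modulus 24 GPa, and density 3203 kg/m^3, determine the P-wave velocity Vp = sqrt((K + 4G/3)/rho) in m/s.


First compute the effective modulus:
K + 4G/3 = 86e9 + 4*24e9/3 = 118000000000.0 Pa
Then divide by density:
118000000000.0 / 3203 = 36840462.0668 Pa/(kg/m^3)
Take the square root:
Vp = sqrt(36840462.0668) = 6069.63 m/s

6069.63


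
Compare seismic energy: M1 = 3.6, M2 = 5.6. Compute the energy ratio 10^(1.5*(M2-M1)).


M2 - M1 = 5.6 - 3.6 = 2.0
1.5 * 2.0 = 3.0
ratio = 10^3.0 = 1000.0

1000.0


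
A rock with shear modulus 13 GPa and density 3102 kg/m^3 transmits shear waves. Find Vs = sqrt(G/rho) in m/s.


Convert G to Pa: G = 13e9 Pa
Compute G/rho = 13e9 / 3102 = 4190844.6164
Vs = sqrt(4190844.6164) = 2047.16 m/s

2047.16


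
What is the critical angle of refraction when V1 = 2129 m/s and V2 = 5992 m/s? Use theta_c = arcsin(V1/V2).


V1/V2 = 2129/5992 = 0.355307
theta_c = arcsin(0.355307) = 20.8123 degrees

20.8123


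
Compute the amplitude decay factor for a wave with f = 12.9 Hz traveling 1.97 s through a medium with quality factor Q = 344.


pi*f*t/Q = pi*12.9*1.97/344 = 0.232085
A/A0 = exp(-0.232085) = 0.792879

0.792879


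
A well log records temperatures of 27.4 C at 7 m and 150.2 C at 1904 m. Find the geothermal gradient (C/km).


dT = 150.2 - 27.4 = 122.8 C
dz = 1904 - 7 = 1897 m
gradient = dT/dz * 1000 = 122.8/1897 * 1000 = 64.7338 C/km

64.7338


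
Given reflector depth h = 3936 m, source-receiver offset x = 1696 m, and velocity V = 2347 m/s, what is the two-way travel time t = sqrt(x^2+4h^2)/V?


x^2 + 4h^2 = 1696^2 + 4*3936^2 = 2876416 + 61968384 = 64844800
sqrt(64844800) = 8052.6269
t = 8052.6269 / 2347 = 3.431 s

3.431


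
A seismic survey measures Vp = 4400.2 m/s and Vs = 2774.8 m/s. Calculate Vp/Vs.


Vp/Vs = 4400.2 / 2774.8
= 1.5858

1.5858


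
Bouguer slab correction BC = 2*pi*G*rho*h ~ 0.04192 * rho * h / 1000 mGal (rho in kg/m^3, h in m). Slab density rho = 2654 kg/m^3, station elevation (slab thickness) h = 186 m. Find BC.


BC = 0.04192 * rho * h / 1000
= 0.04192 * 2654 * 186 / 1000
= 20.6936 mGal

20.6936


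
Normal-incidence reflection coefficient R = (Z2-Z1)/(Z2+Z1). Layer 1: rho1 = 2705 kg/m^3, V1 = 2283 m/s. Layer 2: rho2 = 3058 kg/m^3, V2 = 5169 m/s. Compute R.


Z1 = 2705 * 2283 = 6175515
Z2 = 3058 * 5169 = 15806802
R = (15806802 - 6175515) / (15806802 + 6175515) = 9631287 / 21982317 = 0.4381

0.4381


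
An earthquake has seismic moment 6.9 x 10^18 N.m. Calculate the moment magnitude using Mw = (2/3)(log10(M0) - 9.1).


log10(M0) = log10(6.9 x 10^18) = 18.8388
Mw = 2/3 * (18.8388 - 9.1)
= 2/3 * 9.7388
= 6.49

6.49


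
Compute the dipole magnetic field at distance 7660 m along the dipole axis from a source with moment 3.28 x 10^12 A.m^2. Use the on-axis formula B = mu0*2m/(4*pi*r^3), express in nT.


m = 3.28 x 10^12 = 3280000000000 A.m^2
2m = 6560000000000 A.m^2
r^3 = 7660^3 = 449455096000
B = (4pi*10^-7) * 6560000000000 / (4*pi * 449455096000) * 1e9
= 8243539.12302 / 5648019310848.38 * 1e9
= 1459.5451 nT

1459.5451


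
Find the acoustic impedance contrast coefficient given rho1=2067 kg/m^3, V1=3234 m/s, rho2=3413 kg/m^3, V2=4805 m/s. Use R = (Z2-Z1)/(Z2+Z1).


Z1 = 2067 * 3234 = 6684678
Z2 = 3413 * 4805 = 16399465
R = (16399465 - 6684678) / (16399465 + 6684678) = 9714787 / 23084143 = 0.4208

0.4208


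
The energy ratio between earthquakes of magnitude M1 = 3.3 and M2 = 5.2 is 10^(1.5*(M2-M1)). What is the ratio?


M2 - M1 = 5.2 - 3.3 = 1.9
1.5 * 1.9 = 2.85
ratio = 10^2.85 = 707.95

707.95


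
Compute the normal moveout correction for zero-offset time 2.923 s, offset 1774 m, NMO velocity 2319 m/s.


x/Vnmo = 1774/2319 = 0.764985
(x/Vnmo)^2 = 0.585202
t0^2 = 8.543929
sqrt(8.543929 + 0.585202) = 3.021445
dt = 3.021445 - 2.923 = 0.098445

0.098445


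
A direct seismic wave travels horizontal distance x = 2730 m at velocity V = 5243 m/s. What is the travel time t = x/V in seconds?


t = x / V
= 2730 / 5243
= 0.5207 s

0.5207


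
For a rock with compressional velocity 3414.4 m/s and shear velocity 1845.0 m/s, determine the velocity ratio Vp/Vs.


Vp/Vs = 3414.4 / 1845.0
= 1.8506

1.8506


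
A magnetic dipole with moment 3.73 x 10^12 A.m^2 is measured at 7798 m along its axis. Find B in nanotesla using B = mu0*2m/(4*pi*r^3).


m = 3.73 x 10^12 = 3730000000000 A.m^2
2m = 7460000000000 A.m^2
r^3 = 7798^3 = 474187053592
B = (4pi*10^-7) * 7460000000000 / (4*pi * 474187053592) * 1e9
= 9374512.478312 / 5958810255968.07 * 1e9
= 1573.2188 nT

1573.2188


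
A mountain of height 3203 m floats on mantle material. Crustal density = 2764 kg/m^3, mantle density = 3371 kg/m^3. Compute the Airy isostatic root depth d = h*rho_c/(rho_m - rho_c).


rho_m - rho_c = 3371 - 2764 = 607
d = 3203 * 2764 / 607
= 8853092 / 607
= 14585.0 m

14585.0


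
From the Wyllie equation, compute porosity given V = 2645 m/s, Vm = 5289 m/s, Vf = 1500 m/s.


1/V - 1/Vm = 1/2645 - 1/5289 = 0.000189
1/Vf - 1/Vm = 1/1500 - 1/5289 = 0.0004776
phi = 0.000189 / 0.0004776 = 0.3957

0.3957


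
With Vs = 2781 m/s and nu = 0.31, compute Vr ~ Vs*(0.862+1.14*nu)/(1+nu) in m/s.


Numerator factor = 0.862 + 1.14*0.31 = 1.2154
Denominator = 1 + 0.31 = 1.31
Vr = 2781 * 1.2154 / 1.31 = 2580.17 m/s

2580.17


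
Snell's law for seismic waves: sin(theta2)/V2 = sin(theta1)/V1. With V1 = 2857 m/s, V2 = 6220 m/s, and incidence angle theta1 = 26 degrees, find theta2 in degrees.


sin(theta1) = sin(26 deg) = 0.438371
sin(theta2) = V2/V1 * sin(theta1) = 6220/2857 * 0.438371 = 0.954382
theta2 = arcsin(0.954382) = 72.6271 degrees

72.6271


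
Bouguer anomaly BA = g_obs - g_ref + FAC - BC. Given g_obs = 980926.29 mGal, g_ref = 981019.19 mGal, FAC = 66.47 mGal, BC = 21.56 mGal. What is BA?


BA = g_obs - g_ref + FAC - BC
= 980926.29 - 981019.19 + 66.47 - 21.56
= -47.99 mGal

-47.99


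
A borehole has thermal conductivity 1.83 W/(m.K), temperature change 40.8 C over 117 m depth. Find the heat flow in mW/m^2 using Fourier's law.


q = k * dT / dz * 1000
= 1.83 * 40.8 / 117 * 1000
= 0.638154 * 1000
= 638.1538 mW/m^2

638.1538


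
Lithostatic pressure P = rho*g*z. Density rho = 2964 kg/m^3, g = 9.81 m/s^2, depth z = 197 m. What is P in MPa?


P = rho * g * z / 1e6
= 2964 * 9.81 * 197 / 1e6
= 5728137.48 / 1e6
= 5.7281 MPa

5.7281


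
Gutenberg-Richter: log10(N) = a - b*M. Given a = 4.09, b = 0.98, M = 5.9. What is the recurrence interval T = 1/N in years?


log10(N) = 4.09 - 0.98*5.9 = -1.692
N = 10^-1.692 = 0.020324
T = 1/N = 1/0.020324 = 49.204 years

49.204


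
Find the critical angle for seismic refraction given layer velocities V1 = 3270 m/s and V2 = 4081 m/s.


V1/V2 = 3270/4081 = 0.801274
theta_c = arcsin(0.801274) = 53.252 degrees

53.252


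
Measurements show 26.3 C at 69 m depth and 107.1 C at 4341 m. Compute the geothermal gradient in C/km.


dT = 107.1 - 26.3 = 80.8 C
dz = 4341 - 69 = 4272 m
gradient = dT/dz * 1000 = 80.8/4272 * 1000 = 18.9139 C/km

18.9139


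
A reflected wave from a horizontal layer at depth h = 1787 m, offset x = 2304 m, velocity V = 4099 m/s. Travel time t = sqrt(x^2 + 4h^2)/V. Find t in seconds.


x^2 + 4h^2 = 2304^2 + 4*1787^2 = 5308416 + 12773476 = 18081892
sqrt(18081892) = 4252.2808
t = 4252.2808 / 4099 = 1.0374 s

1.0374


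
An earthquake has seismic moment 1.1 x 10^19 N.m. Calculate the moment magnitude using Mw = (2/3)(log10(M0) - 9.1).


log10(M0) = log10(1.1 x 10^19) = 19.0414
Mw = 2/3 * (19.0414 - 9.1)
= 2/3 * 9.9414
= 6.63

6.63


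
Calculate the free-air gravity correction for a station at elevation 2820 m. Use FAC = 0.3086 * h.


FAC = 0.3086 * h
= 0.3086 * 2820
= 870.252 mGal

870.252


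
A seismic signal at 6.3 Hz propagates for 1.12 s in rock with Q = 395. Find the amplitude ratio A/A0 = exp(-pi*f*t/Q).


pi*f*t/Q = pi*6.3*1.12/395 = 0.056119
A/A0 = exp(-0.056119) = 0.945426

0.945426


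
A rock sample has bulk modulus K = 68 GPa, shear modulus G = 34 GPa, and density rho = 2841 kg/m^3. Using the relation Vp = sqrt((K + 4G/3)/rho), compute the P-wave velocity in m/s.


First compute the effective modulus:
K + 4G/3 = 68e9 + 4*34e9/3 = 113333333333.33 Pa
Then divide by density:
113333333333.33 / 2841 = 39892056.7875 Pa/(kg/m^3)
Take the square root:
Vp = sqrt(39892056.7875) = 6316.02 m/s

6316.02


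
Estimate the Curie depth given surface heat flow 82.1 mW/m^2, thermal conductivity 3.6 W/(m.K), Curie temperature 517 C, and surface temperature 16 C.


T_Curie - T_surf = 517 - 16 = 501 C
Convert q to W/m^2: 82.1 mW/m^2 = 0.0821 W/m^2
d = 501 * 3.6 / 0.0821 = 21968.33 m

21968.33


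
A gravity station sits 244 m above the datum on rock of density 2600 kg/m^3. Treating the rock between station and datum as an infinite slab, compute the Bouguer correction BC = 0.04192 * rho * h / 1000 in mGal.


BC = 0.04192 * rho * h / 1000
= 0.04192 * 2600 * 244 / 1000
= 26.594 mGal

26.594


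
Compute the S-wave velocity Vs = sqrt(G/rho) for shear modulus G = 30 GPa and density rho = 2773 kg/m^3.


Convert G to Pa: G = 30e9 Pa
Compute G/rho = 30e9 / 2773 = 10818608.0058
Vs = sqrt(10818608.0058) = 3289.17 m/s

3289.17


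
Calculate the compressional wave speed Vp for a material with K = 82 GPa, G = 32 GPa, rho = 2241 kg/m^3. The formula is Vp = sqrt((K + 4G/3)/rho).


First compute the effective modulus:
K + 4G/3 = 82e9 + 4*32e9/3 = 124666666666.67 Pa
Then divide by density:
124666666666.67 / 2241 = 55629927.1159 Pa/(kg/m^3)
Take the square root:
Vp = sqrt(55629927.1159) = 7458.55 m/s

7458.55


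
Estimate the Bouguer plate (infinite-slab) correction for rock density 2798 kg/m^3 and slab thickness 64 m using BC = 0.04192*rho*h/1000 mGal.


BC = 0.04192 * rho * h / 1000
= 0.04192 * 2798 * 64 / 1000
= 7.5067 mGal

7.5067


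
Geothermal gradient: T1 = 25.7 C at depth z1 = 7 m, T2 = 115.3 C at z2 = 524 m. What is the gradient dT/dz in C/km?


dT = 115.3 - 25.7 = 89.6 C
dz = 524 - 7 = 517 m
gradient = dT/dz * 1000 = 89.6/517 * 1000 = 173.3075 C/km

173.3075


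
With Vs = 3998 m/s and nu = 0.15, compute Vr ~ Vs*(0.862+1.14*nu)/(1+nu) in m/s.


Numerator factor = 0.862 + 1.14*0.15 = 1.033
Denominator = 1 + 0.15 = 1.15
Vr = 3998 * 1.033 / 1.15 = 3591.25 m/s

3591.25


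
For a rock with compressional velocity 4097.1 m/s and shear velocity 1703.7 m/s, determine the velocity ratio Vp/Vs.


Vp/Vs = 4097.1 / 1703.7
= 2.4048

2.4048


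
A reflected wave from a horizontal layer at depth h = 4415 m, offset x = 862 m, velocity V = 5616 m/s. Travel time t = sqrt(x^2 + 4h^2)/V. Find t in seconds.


x^2 + 4h^2 = 862^2 + 4*4415^2 = 743044 + 77968900 = 78711944
sqrt(78711944) = 8871.9752
t = 8871.9752 / 5616 = 1.5798 s

1.5798


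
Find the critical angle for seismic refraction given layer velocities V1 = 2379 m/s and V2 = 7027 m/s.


V1/V2 = 2379/7027 = 0.338551
theta_c = arcsin(0.338551) = 19.7886 degrees

19.7886


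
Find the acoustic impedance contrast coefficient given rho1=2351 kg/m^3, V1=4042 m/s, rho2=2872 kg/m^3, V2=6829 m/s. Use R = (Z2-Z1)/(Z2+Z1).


Z1 = 2351 * 4042 = 9502742
Z2 = 2872 * 6829 = 19612888
R = (19612888 - 9502742) / (19612888 + 9502742) = 10110146 / 29115630 = 0.3472

0.3472


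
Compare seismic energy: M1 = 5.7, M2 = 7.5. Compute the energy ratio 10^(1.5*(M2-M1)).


M2 - M1 = 7.5 - 5.7 = 1.8
1.5 * 1.8 = 2.7
ratio = 10^2.7 = 501.19

501.19


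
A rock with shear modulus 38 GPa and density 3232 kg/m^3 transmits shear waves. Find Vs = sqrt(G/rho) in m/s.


Convert G to Pa: G = 38e9 Pa
Compute G/rho = 38e9 / 3232 = 11757425.7426
Vs = sqrt(11757425.7426) = 3428.91 m/s

3428.91


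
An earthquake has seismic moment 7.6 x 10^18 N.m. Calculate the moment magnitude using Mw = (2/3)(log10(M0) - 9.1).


log10(M0) = log10(7.6 x 10^18) = 18.8808
Mw = 2/3 * (18.8808 - 9.1)
= 2/3 * 9.7808
= 6.52

6.52


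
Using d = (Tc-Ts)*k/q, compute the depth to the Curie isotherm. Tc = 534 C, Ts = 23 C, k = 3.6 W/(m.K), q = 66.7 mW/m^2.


T_Curie - T_surf = 534 - 23 = 511 C
Convert q to W/m^2: 66.7 mW/m^2 = 0.0667 W/m^2
d = 511 * 3.6 / 0.0667 = 27580.21 m

27580.21


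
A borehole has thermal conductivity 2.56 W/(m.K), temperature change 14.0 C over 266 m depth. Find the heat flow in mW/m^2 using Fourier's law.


q = k * dT / dz * 1000
= 2.56 * 14.0 / 266 * 1000
= 0.134737 * 1000
= 134.7368 mW/m^2

134.7368


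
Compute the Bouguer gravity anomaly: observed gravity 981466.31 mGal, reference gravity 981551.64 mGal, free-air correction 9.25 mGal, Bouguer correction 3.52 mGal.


BA = g_obs - g_ref + FAC - BC
= 981466.31 - 981551.64 + 9.25 - 3.52
= -79.6 mGal

-79.6


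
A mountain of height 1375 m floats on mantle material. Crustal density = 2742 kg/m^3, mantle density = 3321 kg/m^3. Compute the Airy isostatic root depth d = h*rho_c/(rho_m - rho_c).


rho_m - rho_c = 3321 - 2742 = 579
d = 1375 * 2742 / 579
= 3770250 / 579
= 6511.66 m

6511.66


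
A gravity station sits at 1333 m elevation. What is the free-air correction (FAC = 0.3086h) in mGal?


FAC = 0.3086 * h
= 0.3086 * 1333
= 411.3638 mGal

411.3638


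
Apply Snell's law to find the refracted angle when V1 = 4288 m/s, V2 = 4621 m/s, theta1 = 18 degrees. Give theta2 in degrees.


sin(theta1) = sin(18 deg) = 0.309017
sin(theta2) = V2/V1 * sin(theta1) = 4621/4288 * 0.309017 = 0.333015
theta2 = arcsin(0.333015) = 19.4519 degrees

19.4519


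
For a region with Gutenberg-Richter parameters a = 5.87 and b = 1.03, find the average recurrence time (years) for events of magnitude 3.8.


log10(N) = 5.87 - 1.03*3.8 = 1.956
N = 10^1.956 = 90.364947
T = 1/N = 1/90.364947 = 0.0111 years

0.0111


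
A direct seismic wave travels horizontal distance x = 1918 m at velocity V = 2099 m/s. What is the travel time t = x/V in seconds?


t = x / V
= 1918 / 2099
= 0.9138 s

0.9138


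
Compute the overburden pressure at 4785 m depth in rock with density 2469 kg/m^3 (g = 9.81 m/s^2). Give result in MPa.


P = rho * g * z / 1e6
= 2469 * 9.81 * 4785 / 1e6
= 115896958.65 / 1e6
= 115.897 MPa

115.897


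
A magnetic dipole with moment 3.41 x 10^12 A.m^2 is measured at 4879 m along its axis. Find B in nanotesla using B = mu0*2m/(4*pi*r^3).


m = 3.41 x 10^12 = 3410000000000 A.m^2
2m = 6820000000000 A.m^2
r^3 = 4879^3 = 116142843439
B = (4pi*10^-7) * 6820000000000 / (4*pi * 116142843439) * 1e9
= 8570264.758993 / 1459494014859.97 * 1e9
= 5872.0794 nT

5872.0794


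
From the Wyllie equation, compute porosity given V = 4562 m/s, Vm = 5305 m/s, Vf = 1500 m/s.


1/V - 1/Vm = 1/4562 - 1/5305 = 3.07e-05
1/Vf - 1/Vm = 1/1500 - 1/5305 = 0.00047817
phi = 3.07e-05 / 0.00047817 = 0.0642

0.0642


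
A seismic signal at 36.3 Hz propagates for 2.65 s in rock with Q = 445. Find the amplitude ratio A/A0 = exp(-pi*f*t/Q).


pi*f*t/Q = pi*36.3*2.65/445 = 0.679113
A/A0 = exp(-0.679113) = 0.507066

0.507066


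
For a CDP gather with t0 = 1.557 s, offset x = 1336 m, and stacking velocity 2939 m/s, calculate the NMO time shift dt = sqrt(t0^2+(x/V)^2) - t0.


x/Vnmo = 1336/2939 = 0.454576
(x/Vnmo)^2 = 0.20664
t0^2 = 2.424249
sqrt(2.424249 + 0.20664) = 1.622001
dt = 1.622001 - 1.557 = 0.065001

0.065001


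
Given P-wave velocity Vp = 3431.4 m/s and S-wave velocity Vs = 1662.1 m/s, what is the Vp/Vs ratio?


Vp/Vs = 3431.4 / 1662.1
= 2.0645

2.0645


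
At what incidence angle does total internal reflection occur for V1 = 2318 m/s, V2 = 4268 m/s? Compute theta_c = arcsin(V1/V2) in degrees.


V1/V2 = 2318/4268 = 0.543112
theta_c = arcsin(0.543112) = 32.8957 degrees

32.8957


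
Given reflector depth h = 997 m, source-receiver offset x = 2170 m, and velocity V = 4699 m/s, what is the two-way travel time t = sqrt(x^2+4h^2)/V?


x^2 + 4h^2 = 2170^2 + 4*997^2 = 4708900 + 3976036 = 8684936
sqrt(8684936) = 2947.0215
t = 2947.0215 / 4699 = 0.6272 s

0.6272


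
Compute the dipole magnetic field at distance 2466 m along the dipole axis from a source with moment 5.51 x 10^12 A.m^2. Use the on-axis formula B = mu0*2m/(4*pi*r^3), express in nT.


m = 5.51 x 10^12 = 5510000000000 A.m^2
2m = 11020000000000 A.m^2
r^3 = 2466^3 = 14996130696
B = (4pi*10^-7) * 11020000000000 / (4*pi * 14996130696) * 1e9
= 13848140.417024 / 188446936107.3 * 1e9
= 73485.6225 nT

73485.6225


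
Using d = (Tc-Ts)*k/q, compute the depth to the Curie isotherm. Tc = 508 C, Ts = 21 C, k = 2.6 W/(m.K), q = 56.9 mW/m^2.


T_Curie - T_surf = 508 - 21 = 487 C
Convert q to W/m^2: 56.9 mW/m^2 = 0.0569 W/m^2
d = 487 * 2.6 / 0.0569 = 22253.08 m

22253.08


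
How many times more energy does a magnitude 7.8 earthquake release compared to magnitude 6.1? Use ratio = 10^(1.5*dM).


M2 - M1 = 7.8 - 6.1 = 1.7
1.5 * 1.7 = 2.55
ratio = 10^2.55 = 354.81

354.81


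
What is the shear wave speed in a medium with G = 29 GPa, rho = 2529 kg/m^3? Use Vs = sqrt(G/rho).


Convert G to Pa: G = 29e9 Pa
Compute G/rho = 29e9 / 2529 = 11466982.9972
Vs = sqrt(11466982.9972) = 3386.29 m/s

3386.29


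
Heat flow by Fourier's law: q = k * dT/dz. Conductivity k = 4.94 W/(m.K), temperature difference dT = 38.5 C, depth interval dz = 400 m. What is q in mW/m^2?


q = k * dT / dz * 1000
= 4.94 * 38.5 / 400 * 1000
= 0.475475 * 1000
= 475.475 mW/m^2

475.475


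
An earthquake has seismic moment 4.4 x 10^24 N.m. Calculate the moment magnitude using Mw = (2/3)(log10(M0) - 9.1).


log10(M0) = log10(4.4 x 10^24) = 24.6435
Mw = 2/3 * (24.6435 - 9.1)
= 2/3 * 15.5435
= 10.36

10.36


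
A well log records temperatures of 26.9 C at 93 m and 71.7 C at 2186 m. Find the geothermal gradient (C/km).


dT = 71.7 - 26.9 = 44.8 C
dz = 2186 - 93 = 2093 m
gradient = dT/dz * 1000 = 44.8/2093 * 1000 = 21.4047 C/km

21.4047


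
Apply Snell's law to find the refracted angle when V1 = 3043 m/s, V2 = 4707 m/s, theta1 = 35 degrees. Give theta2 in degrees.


sin(theta1) = sin(35 deg) = 0.573576
sin(theta2) = V2/V1 * sin(theta1) = 4707/3043 * 0.573576 = 0.887225
theta2 = arcsin(0.887225) = 62.5265 degrees

62.5265


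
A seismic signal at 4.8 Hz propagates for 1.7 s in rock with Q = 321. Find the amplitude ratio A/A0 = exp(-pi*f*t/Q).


pi*f*t/Q = pi*4.8*1.7/321 = 0.079861
A/A0 = exp(-0.079861) = 0.923245

0.923245


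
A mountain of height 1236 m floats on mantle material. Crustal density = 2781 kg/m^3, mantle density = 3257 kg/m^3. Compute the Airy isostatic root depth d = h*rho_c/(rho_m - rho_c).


rho_m - rho_c = 3257 - 2781 = 476
d = 1236 * 2781 / 476
= 3437316 / 476
= 7221.25 m

7221.25


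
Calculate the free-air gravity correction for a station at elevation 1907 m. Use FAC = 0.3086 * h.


FAC = 0.3086 * h
= 0.3086 * 1907
= 588.5002 mGal

588.5002


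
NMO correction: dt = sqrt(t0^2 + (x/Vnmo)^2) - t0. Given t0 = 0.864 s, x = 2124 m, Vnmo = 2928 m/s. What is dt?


x/Vnmo = 2124/2928 = 0.72541
(x/Vnmo)^2 = 0.526219
t0^2 = 0.746496
sqrt(0.746496 + 0.526219) = 1.128147
dt = 1.128147 - 0.864 = 0.264147

0.264147


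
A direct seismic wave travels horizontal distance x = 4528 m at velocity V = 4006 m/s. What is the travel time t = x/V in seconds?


t = x / V
= 4528 / 4006
= 1.1303 s

1.1303


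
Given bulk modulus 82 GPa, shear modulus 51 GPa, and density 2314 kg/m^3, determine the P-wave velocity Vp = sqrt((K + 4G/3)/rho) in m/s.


First compute the effective modulus:
K + 4G/3 = 82e9 + 4*51e9/3 = 150000000000.0 Pa
Then divide by density:
150000000000.0 / 2314 = 64822817.6318 Pa/(kg/m^3)
Take the square root:
Vp = sqrt(64822817.6318) = 8051.26 m/s

8051.26


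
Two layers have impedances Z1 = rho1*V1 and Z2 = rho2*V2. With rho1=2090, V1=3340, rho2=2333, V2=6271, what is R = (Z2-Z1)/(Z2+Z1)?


Z1 = 2090 * 3340 = 6980600
Z2 = 2333 * 6271 = 14630243
R = (14630243 - 6980600) / (14630243 + 6980600) = 7649643 / 21610843 = 0.354

0.354


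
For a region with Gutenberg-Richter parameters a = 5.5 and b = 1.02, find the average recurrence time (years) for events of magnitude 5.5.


log10(N) = 5.5 - 1.02*5.5 = -0.11
N = 10^-0.11 = 0.776247
T = 1/N = 1/0.776247 = 1.2882 years

1.2882


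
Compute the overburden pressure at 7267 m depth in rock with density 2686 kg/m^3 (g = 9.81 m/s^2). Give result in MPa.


P = rho * g * z / 1e6
= 2686 * 9.81 * 7267 / 1e6
= 191482979.22 / 1e6
= 191.483 MPa

191.483


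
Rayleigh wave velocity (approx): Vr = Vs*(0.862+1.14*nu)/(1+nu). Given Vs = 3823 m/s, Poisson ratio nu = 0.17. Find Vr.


Numerator factor = 0.862 + 1.14*0.17 = 1.0558
Denominator = 1 + 0.17 = 1.17
Vr = 3823 * 1.0558 / 1.17 = 3449.85 m/s

3449.85


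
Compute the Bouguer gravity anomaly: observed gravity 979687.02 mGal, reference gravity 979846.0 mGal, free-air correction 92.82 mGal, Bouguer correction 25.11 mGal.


BA = g_obs - g_ref + FAC - BC
= 979687.02 - 979846.0 + 92.82 - 25.11
= -91.27 mGal

-91.27


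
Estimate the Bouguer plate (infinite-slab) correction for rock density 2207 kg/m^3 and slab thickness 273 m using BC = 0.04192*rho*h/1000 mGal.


BC = 0.04192 * rho * h / 1000
= 0.04192 * 2207 * 273 / 1000
= 25.2573 mGal

25.2573


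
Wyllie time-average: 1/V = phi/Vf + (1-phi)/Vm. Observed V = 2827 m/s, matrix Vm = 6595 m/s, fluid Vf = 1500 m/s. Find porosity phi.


1/V - 1/Vm = 1/2827 - 1/6595 = 0.0002021
1/Vf - 1/Vm = 1/1500 - 1/6595 = 0.00051504
phi = 0.0002021 / 0.00051504 = 0.3924

0.3924


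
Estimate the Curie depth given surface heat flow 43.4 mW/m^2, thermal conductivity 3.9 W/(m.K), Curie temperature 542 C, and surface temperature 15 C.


T_Curie - T_surf = 542 - 15 = 527 C
Convert q to W/m^2: 43.4 mW/m^2 = 0.0434 W/m^2
d = 527 * 3.9 / 0.0434 = 47357.14 m

47357.14


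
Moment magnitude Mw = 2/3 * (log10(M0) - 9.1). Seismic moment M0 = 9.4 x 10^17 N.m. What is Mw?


log10(M0) = log10(9.4 x 10^17) = 17.9731
Mw = 2/3 * (17.9731 - 9.1)
= 2/3 * 8.8731
= 5.92

5.92


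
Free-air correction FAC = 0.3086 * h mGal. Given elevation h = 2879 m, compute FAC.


FAC = 0.3086 * h
= 0.3086 * 2879
= 888.4594 mGal

888.4594


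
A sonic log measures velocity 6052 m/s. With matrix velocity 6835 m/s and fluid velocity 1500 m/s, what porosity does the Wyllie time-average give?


1/V - 1/Vm = 1/6052 - 1/6835 = 1.893e-05
1/Vf - 1/Vm = 1/1500 - 1/6835 = 0.00052036
phi = 1.893e-05 / 0.00052036 = 0.0364

0.0364


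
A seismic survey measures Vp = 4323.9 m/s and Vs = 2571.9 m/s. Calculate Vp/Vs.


Vp/Vs = 4323.9 / 2571.9
= 1.6812

1.6812
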